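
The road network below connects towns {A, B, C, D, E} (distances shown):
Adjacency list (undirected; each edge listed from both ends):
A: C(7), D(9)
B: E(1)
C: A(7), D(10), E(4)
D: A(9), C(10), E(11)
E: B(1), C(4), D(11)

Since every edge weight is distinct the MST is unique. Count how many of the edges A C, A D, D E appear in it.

Kruskal: consider edges lightest-first.
B E (1): add — endpoints in different components.
C E (4): add — endpoints in different components.
A C (7): add — endpoints in different components.
A D (9): add — endpoints in different components.
MST edge set: {B E, C E, A C, A D}.
Of the listed edges, {A C, A D} are in the MST → 2.

2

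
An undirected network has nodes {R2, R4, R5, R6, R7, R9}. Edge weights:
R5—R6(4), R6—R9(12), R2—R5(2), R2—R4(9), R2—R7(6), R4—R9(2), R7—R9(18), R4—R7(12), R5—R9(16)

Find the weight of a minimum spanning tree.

Prim, starting at R9.
Step 1: cheapest edge leaving the tree is R4—R9 (2); add R4.
Step 2: cheapest edge leaving the tree is R2—R4 (9); add R2.
Step 3: cheapest edge leaving the tree is R2—R5 (2); add R5.
Step 4: cheapest edge leaving the tree is R5—R6 (4); add R6.
Step 5: cheapest edge leaving the tree is R2—R7 (6); add R7.
MST edges: R4—R9, R2—R4, R2—R5, R5—R6, R2—R7; total weight 2+9+2+4+6 = 23.

23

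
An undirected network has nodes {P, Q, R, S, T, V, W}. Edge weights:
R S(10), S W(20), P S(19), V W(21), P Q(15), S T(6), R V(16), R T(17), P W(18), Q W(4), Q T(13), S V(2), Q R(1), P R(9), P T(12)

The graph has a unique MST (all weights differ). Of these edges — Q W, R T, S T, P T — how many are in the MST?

Kruskal's algorithm — process edges by increasing weight (ties by edge label):
Q R (1): add. Components now {T} {S} {V} {Q,R} {P} {W}
S V (2): add. Components now {T} {S,V} {Q,R} {P} {W}
Q W (4): add. Components now {T} {S,V} {Q,R,W} {P}
S T (6): add. Components now {S,T,V} {Q,R,W} {P}
P R (9): add. Components now {S,T,V} {P,Q,R,W}
R S (10): add. Components now {P,Q,R,S,T,V,W}
MST edge set: {Q R, S V, Q W, S T, P R, R S}.
Of the listed edges, {Q W, S T} are in the MST → 2.

2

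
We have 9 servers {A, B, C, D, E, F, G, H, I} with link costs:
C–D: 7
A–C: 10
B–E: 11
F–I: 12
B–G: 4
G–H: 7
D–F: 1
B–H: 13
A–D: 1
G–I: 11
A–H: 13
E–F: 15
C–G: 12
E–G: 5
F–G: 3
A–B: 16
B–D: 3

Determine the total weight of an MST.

Kruskal: consider edges lightest-first.
A–D (1): add — endpoints in different components.
D–F (1): add — endpoints in different components.
B–D (3): add — endpoints in different components.
F–G (3): add — endpoints in different components.
B–G (4): skip — B and G already connected.
E–G (5): add — endpoints in different components.
C–D (7): add — endpoints in different components.
G–H (7): add — endpoints in different components.
A–C (10): skip — A and C already connected.
B–E (11): skip — B and E already connected.
G–I (11): add — endpoints in different components.
MST edges: A–D, D–F, B–D, F–G, E–G, C–D, G–H, G–I; total weight 1+1+3+3+5+7+7+11 = 38.

38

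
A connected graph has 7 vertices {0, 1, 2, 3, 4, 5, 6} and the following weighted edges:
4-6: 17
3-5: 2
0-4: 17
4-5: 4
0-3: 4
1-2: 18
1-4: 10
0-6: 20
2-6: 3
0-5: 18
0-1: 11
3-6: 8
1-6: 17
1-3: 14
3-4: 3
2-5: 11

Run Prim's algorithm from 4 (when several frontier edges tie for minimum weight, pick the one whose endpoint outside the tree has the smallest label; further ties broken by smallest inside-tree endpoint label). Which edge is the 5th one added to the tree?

Prim, starting at 4.
Step 1: cheapest edge leaving the tree is 3-4 (3); add 3.
Step 2: cheapest edge leaving the tree is 3-5 (2); add 5.
Step 3: cheapest edge leaving the tree is 0-3 (4); add 0.
Step 4: cheapest edge leaving the tree is 3-6 (8); add 6.
Step 5: cheapest edge leaving the tree is 2-6 (3); add 2.
Step 6: cheapest edge leaving the tree is 1-4 (10); add 1.
The 5th edge added is 2-6.

2-6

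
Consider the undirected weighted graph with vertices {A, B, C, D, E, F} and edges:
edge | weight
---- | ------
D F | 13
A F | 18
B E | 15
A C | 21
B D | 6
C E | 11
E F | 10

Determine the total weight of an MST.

Kruskal: consider edges lightest-first.
B D (6): add — endpoints in different components.
E F (10): add — endpoints in different components.
C E (11): add — endpoints in different components.
D F (13): add — endpoints in different components.
B E (15): skip — B and E already connected.
A F (18): add — endpoints in different components.
MST edges: B D, E F, C E, D F, A F; total weight 6+10+11+13+18 = 58.

58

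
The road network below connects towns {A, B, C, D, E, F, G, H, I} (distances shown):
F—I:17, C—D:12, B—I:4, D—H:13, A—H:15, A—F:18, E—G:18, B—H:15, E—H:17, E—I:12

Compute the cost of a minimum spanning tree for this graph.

106

Grow the tree from B using Prim:
Step 1: frontier [B—I 4, B—H 15] → take B—I (4); add I.
Step 2: frontier [B—H 15, E—I 12, F—I 17] → take E—I (12); add E.
Step 3: frontier [B—H 15, E—H 17, E—G 18, F—I 17] → take B—H (15); add H.
Step 4: frontier [E—G 18, D—H 13, A—H 15, F—I 17] → take D—H (13); add D.
Step 5: frontier [C—D 12, E—G 18, A—H 15, F—I 17] → take C—D (12); add C.
Step 6: frontier [E—G 18, A—H 15, F—I 17] → take A—H (15); add A.
Step 7: frontier [A—F 18, E—G 18, F—I 17] → take F—I (17); add F.
Step 8: frontier [E—G 18] → take E—G (18); add G.
MST edges: B—I, E—I, B—H, D—H, C—D, A—H, F—I, E—G; total weight 4+12+15+13+12+15+17+18 = 106.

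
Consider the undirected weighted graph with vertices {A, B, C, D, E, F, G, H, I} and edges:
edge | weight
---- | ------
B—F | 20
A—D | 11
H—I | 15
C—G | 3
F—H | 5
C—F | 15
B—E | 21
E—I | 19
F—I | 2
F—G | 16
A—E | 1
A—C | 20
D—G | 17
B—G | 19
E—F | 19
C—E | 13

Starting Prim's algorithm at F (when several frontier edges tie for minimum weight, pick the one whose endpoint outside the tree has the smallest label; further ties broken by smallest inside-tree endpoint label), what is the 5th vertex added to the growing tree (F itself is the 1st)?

G

Prim's algorithm from F:
Step 1: cheapest edge leaving the tree is F—I (2); add I.
Step 2: cheapest edge leaving the tree is F—H (5); add H.
Step 3: cheapest edge leaving the tree is C—F (15); add C.
Step 4: cheapest edge leaving the tree is C—G (3); add G.
Step 5: cheapest edge leaving the tree is C—E (13); add E.
Step 6: cheapest edge leaving the tree is A—E (1); add A.
Step 7: cheapest edge leaving the tree is A—D (11); add D.
Step 8: cheapest edge leaving the tree is B—G (19); add B.
Vertex order: F, I, H, C, G, E, A, D, B. The 5th vertex is G.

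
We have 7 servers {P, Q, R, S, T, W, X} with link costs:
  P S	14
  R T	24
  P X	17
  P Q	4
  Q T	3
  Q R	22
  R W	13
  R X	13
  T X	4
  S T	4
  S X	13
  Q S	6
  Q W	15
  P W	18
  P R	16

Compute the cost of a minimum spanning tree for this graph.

Kruskal's algorithm — process edges by increasing weight (ties by edge label):
Q T (3): add — endpoints in different components.
P Q (4): add — endpoints in different components.
S T (4): add — endpoints in different components.
T X (4): add — endpoints in different components.
Q S (6): skip — S and Q already connected.
R W (13): add — endpoints in different components.
R X (13): add — endpoints in different components.
MST edges: Q T, P Q, S T, T X, R W, R X; total weight 3+4+4+4+13+13 = 41.

41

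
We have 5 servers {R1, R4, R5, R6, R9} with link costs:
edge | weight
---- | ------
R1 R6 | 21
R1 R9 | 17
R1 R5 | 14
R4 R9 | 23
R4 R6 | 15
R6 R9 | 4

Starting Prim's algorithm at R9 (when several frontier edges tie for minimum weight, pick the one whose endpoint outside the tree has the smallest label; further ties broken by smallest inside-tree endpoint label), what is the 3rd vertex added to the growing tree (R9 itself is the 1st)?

R4

Grow the tree from R9 using Prim:
Step 1: cheapest edge leaving the tree is R6 R9 (4); add R6.
Step 2: cheapest edge leaving the tree is R4 R6 (15); add R4.
Step 3: cheapest edge leaving the tree is R1 R9 (17); add R1.
Step 4: cheapest edge leaving the tree is R1 R5 (14); add R5.
Vertex order: R9, R6, R4, R1, R5. The 3rd vertex is R4.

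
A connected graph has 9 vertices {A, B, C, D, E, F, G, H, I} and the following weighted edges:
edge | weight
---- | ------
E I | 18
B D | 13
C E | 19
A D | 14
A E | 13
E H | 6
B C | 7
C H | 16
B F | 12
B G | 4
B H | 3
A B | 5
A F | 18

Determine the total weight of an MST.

Prim, starting at I.
Step 1: cheapest edge leaving the tree is E I (18); add E.
Step 2: cheapest edge leaving the tree is E H (6); add H.
Step 3: cheapest edge leaving the tree is B H (3); add B.
Step 4: cheapest edge leaving the tree is B G (4); add G.
Step 5: cheapest edge leaving the tree is A B (5); add A.
Step 6: cheapest edge leaving the tree is B C (7); add C.
Step 7: cheapest edge leaving the tree is B F (12); add F.
Step 8: cheapest edge leaving the tree is B D (13); add D.
MST edges: E I, E H, B H, B G, A B, B C, B F, B D; total weight 18+6+3+4+5+7+12+13 = 68.

68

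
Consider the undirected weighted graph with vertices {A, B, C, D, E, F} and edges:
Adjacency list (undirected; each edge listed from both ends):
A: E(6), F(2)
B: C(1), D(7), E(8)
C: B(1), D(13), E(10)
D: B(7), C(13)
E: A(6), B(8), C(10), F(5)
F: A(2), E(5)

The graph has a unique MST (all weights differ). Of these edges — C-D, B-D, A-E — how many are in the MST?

Kruskal's algorithm — process edges by increasing weight (ties by edge label):
B-C (1): add. Components now {A} {B,C} {D} {E} {F}
A-F (2): add. Components now {A,F} {B,C} {D} {E}
E-F (5): add. Components now {A,E,F} {B,C} {D}
A-E (6): skip — A and E already connected.
B-D (7): add. Components now {A,E,F} {B,C,D}
B-E (8): add. Components now {A,B,C,D,E,F}
MST edge set: {B-C, A-F, E-F, B-D, B-E}.
Of the listed edges, {B-D} are in the MST → 1.

1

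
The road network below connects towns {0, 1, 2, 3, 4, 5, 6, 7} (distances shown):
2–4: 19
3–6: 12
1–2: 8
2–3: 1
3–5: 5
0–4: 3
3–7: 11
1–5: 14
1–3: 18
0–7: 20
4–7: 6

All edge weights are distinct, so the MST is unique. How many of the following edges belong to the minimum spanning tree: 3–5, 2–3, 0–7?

2

Kruskal's algorithm — process edges by increasing weight (ties by edge label):
2–3 (1): add — endpoints in different components.
0–4 (3): add — endpoints in different components.
3–5 (5): add — endpoints in different components.
4–7 (6): add — endpoints in different components.
1–2 (8): add — endpoints in different components.
3–7 (11): add — endpoints in different components.
3–6 (12): add — endpoints in different components.
MST edge set: {2–3, 0–4, 3–5, 4–7, 1–2, 3–7, 3–6}.
Of the listed edges, {3–5, 2–3} are in the MST → 2.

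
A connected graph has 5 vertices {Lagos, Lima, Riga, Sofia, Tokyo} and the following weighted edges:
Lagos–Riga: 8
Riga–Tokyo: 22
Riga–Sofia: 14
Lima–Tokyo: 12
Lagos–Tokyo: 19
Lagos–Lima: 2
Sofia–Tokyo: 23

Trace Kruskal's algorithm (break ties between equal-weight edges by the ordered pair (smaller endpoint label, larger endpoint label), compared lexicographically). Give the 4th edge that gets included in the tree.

Riga-Sofia

Sort edges by weight, then run Kruskal:
Lagos–Lima (2): add — endpoints in different components.
Lagos–Riga (8): add — endpoints in different components.
Lima–Tokyo (12): add — endpoints in different components.
Riga–Sofia (14): add — endpoints in different components.
The 4th edge added is Riga–Sofia.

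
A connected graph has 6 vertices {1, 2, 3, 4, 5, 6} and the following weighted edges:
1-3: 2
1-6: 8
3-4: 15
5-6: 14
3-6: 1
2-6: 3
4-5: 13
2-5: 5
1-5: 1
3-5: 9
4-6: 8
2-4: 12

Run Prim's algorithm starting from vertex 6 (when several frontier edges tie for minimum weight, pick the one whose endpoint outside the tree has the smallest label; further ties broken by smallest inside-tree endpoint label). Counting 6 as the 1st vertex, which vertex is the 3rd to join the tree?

Grow the tree from 6 using Prim:
Step 1: frontier [3-6 1, 2-6 3, 1-6 8, 4-6 8, 5-6 14] → take 3-6 (1); add 3.
Step 2: frontier [1-3 2, 3-5 9, 3-4 15, 2-6 3, 1-6 8, 4-6 8, 5-6 14] → take 1-3 (2); add 1.
Step 3: frontier [1-5 1, 3-5 9, 3-4 15, 2-6 3, 4-6 8, 5-6 14] → take 1-5 (1); add 5.
Step 4: frontier [3-4 15, 2-5 5, 4-5 13, 2-6 3, 4-6 8] → take 2-6 (3); add 2.
Step 5: frontier [2-4 12, 3-4 15, 4-5 13, 4-6 8] → take 4-6 (8); add 4.
Vertex order: 6, 3, 1, 5, 2, 4. The 3rd vertex is 1.

1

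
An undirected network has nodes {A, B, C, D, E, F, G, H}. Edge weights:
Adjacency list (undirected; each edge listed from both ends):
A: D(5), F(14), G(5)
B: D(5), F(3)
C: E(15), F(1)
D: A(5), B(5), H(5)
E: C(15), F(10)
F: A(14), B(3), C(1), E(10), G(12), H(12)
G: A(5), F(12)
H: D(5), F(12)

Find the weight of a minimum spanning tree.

Prim, starting at H.
Step 1: cheapest edge leaving the tree is D H (5); add D.
Step 2: cheapest edge leaving the tree is A D (5); add A.
Step 3: cheapest edge leaving the tree is B D (5); add B.
Step 4: cheapest edge leaving the tree is B F (3); add F.
Step 5: cheapest edge leaving the tree is C F (1); add C.
Step 6: cheapest edge leaving the tree is A G (5); add G.
Step 7: cheapest edge leaving the tree is E F (10); add E.
MST edges: D H, A D, B D, B F, C F, A G, E F; total weight 5+5+5+3+1+5+10 = 34.

34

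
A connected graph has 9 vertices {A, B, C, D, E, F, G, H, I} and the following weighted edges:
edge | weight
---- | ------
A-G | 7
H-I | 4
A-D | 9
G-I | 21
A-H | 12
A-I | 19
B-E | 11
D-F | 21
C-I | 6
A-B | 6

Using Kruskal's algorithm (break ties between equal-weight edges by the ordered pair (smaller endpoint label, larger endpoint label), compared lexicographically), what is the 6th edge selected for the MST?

Sort edges by weight, then run Kruskal:
H-I (4): add — endpoints in different components.
A-B (6): add — endpoints in different components.
C-I (6): add — endpoints in different components.
A-G (7): add — endpoints in different components.
A-D (9): add — endpoints in different components.
B-E (11): add — endpoints in different components.
A-H (12): add — endpoints in different components.
A-I (19): skip — A and I already connected.
D-F (21): add — endpoints in different components.
The 6th edge added is B-E.

B-E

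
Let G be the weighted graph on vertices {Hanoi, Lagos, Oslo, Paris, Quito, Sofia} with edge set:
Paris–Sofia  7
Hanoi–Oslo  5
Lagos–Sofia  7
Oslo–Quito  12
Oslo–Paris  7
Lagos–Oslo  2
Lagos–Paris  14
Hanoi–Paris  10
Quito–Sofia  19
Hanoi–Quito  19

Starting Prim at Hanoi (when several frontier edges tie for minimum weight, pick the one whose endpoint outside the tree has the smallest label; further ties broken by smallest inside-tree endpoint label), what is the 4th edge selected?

Lagos-Sofia

Grow the tree from Hanoi using Prim:
Step 1: frontier [Hanoi–Oslo 5, Hanoi–Paris 10, Hanoi–Quito 19] → take Hanoi–Oslo (5); add Oslo.
Step 2: frontier [Hanoi–Paris 10, Hanoi–Quito 19, Lagos–Oslo 2, Oslo–Paris 7, Oslo–Quito 12] → take Lagos–Oslo (2); add Lagos.
Step 3: frontier [Hanoi–Paris 10, Hanoi–Quito 19, Lagos–Sofia 7, Lagos–Paris 14, Oslo–Paris 7, Oslo–Quito 12] → take Oslo–Paris (7); add Paris.
Step 4: frontier [Hanoi–Quito 19, Lagos–Sofia 7, Oslo–Quito 12, Paris–Sofia 7] → take Lagos–Sofia (7); add Sofia.
Step 5: frontier [Hanoi–Quito 19, Oslo–Quito 12, Quito–Sofia 19] → take Oslo–Quito (12); add Quito.
The 4th edge added is Lagos–Sofia.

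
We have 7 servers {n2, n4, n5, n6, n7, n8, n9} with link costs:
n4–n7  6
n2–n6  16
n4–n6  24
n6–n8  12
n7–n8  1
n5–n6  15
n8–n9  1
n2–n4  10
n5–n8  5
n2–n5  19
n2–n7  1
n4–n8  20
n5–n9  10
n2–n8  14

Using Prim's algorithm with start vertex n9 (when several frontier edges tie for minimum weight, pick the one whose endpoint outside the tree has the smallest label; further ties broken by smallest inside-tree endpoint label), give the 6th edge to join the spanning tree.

n6-n8

Grow the tree from n9 using Prim:
Step 1: frontier [n8–n9 1, n5–n9 10] → take n8–n9 (1); add n8.
Step 2: frontier [n7–n8 1, n5–n8 5, n6–n8 12, n2–n8 14, n4–n8 20, n5–n9 10] → take n7–n8 (1); add n7.
Step 3: frontier [n2–n7 1, n4–n7 6, n5–n8 5, n6–n8 12, n2–n8 14, n4–n8 20, n5–n9 10] → take n2–n7 (1); add n2.
Step 4: frontier [n2–n4 10, n2–n6 16, n2–n5 19, n4–n7 6, n5–n8 5, n6–n8 12, n4–n8 20, n5–n9 10] → take n5–n8 (5); add n5.
Step 5: frontier [n2–n4 10, n2–n6 16, n5–n6 15, n4–n7 6, n6–n8 12, n4–n8 20] → take n4–n7 (6); add n4.
Step 6: frontier [n2–n6 16, n4–n6 24, n5–n6 15, n6–n8 12] → take n6–n8 (12); add n6.
The 6th edge added is n6–n8.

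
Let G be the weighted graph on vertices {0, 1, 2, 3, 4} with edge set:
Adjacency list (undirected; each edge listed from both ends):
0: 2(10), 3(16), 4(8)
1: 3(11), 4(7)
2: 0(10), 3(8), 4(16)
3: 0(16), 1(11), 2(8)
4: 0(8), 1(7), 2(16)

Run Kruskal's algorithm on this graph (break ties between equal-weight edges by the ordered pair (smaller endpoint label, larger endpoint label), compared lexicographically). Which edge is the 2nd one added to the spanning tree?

Kruskal's algorithm — process edges by increasing weight (ties by edge label):
1 4 (7): add. Components now {0} {1,4} {2} {3}
0 4 (8): add. Components now {0,1,4} {2} {3}
2 3 (8): add. Components now {0,1,4} {2,3}
0 2 (10): add. Components now {0,1,2,3,4}
The 2nd edge added is 0 4.

0-4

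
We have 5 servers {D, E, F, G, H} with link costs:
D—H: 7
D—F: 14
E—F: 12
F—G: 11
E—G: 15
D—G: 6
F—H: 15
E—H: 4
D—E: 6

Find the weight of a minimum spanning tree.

Prim's algorithm from E:
Step 1: frontier [E—H 4, D—E 6, E—F 12, E—G 15] → take E—H (4); add H.
Step 2: frontier [D—E 6, E—F 12, E—G 15, D—H 7, F—H 15] → take D—E (6); add D.
Step 3: frontier [D—G 6, D—F 14, E—F 12, E—G 15, F—H 15] → take D—G (6); add G.
Step 4: frontier [D—F 14, E—F 12, F—G 11, F—H 15] → take F—G (11); add F.
MST edges: E—H, D—E, D—G, F—G; total weight 4+6+6+11 = 27.

27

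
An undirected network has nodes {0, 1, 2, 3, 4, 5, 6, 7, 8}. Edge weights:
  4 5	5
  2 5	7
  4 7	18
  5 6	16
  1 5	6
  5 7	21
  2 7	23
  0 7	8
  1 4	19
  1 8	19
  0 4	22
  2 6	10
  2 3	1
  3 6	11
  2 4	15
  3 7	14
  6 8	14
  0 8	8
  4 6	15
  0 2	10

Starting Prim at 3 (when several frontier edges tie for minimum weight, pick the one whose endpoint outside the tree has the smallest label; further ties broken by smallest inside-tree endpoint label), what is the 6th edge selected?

0-7

Prim, starting at 3.
Step 1: cheapest edge leaving the tree is 2 3 (1); add 2.
Step 2: cheapest edge leaving the tree is 2 5 (7); add 5.
Step 3: cheapest edge leaving the tree is 4 5 (5); add 4.
Step 4: cheapest edge leaving the tree is 1 5 (6); add 1.
Step 5: cheapest edge leaving the tree is 0 2 (10); add 0.
Step 6: cheapest edge leaving the tree is 0 7 (8); add 7.
Step 7: cheapest edge leaving the tree is 0 8 (8); add 8.
Step 8: cheapest edge leaving the tree is 2 6 (10); add 6.
The 6th edge added is 0 7.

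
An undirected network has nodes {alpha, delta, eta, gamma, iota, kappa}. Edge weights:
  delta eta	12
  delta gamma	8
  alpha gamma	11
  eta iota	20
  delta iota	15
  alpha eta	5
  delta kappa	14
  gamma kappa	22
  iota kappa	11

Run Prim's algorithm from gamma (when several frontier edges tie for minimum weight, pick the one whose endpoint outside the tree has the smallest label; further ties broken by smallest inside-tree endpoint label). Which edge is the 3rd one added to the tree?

alpha-eta

Prim, starting at gamma.
Step 1: frontier [delta gamma 8, alpha gamma 11, gamma kappa 22] → take delta gamma (8); add delta.
Step 2: frontier [delta eta 12, delta kappa 14, delta iota 15, alpha gamma 11, gamma kappa 22] → take alpha gamma (11); add alpha.
Step 3: frontier [alpha eta 5, delta eta 12, delta kappa 14, delta iota 15, gamma kappa 22] → take alpha eta (5); add eta.
Step 4: frontier [delta kappa 14, delta iota 15, eta iota 20, gamma kappa 22] → take delta kappa (14); add kappa.
Step 5: frontier [delta iota 15, eta iota 20, iota kappa 11] → take iota kappa (11); add iota.
The 3rd edge added is alpha eta.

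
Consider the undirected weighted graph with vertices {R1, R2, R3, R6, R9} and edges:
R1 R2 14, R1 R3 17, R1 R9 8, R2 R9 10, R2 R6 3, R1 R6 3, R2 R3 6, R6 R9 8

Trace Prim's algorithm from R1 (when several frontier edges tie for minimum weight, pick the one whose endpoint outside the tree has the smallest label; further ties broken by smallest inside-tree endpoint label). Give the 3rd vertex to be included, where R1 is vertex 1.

R2

Grow the tree from R1 using Prim:
Step 1: frontier [R1 R6 3, R1 R9 8, R1 R2 14, R1 R3 17] → take R1 R6 (3); add R6.
Step 2: frontier [R1 R9 8, R1 R2 14, R1 R3 17, R2 R6 3, R6 R9 8] → take R2 R6 (3); add R2.
Step 3: frontier [R1 R9 8, R1 R3 17, R2 R3 6, R2 R9 10, R6 R9 8] → take R2 R3 (6); add R3.
Step 4: frontier [R1 R9 8, R2 R9 10, R6 R9 8] → take R1 R9 (8); add R9.
Vertex order: R1, R6, R2, R3, R9. The 3rd vertex is R2.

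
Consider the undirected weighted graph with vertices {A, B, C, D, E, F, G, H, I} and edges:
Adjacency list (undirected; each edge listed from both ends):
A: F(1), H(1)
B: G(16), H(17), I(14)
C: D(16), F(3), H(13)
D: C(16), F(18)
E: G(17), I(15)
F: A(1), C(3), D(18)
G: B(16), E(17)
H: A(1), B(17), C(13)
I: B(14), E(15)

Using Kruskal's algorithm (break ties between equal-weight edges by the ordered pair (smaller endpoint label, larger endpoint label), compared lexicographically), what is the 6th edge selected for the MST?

B-G

Kruskal's algorithm — process edges by increasing weight (ties by edge label):
A–F (1): add — endpoints in different components.
A–H (1): add — endpoints in different components.
C–F (3): add — endpoints in different components.
C–H (13): skip — C and H already connected.
B–I (14): add — endpoints in different components.
E–I (15): add — endpoints in different components.
B–G (16): add — endpoints in different components.
C–D (16): add — endpoints in different components.
B–H (17): add — endpoints in different components.
The 6th edge added is B–G.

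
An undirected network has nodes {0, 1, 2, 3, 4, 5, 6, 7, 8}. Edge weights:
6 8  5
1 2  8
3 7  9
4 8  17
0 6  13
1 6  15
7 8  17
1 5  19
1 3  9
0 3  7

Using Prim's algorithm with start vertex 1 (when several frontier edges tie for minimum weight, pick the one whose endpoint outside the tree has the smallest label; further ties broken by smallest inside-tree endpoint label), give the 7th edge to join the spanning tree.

Prim, starting at 1.
Step 1: cheapest edge leaving the tree is 1 2 (8); add 2.
Step 2: cheapest edge leaving the tree is 1 3 (9); add 3.
Step 3: cheapest edge leaving the tree is 0 3 (7); add 0.
Step 4: cheapest edge leaving the tree is 3 7 (9); add 7.
Step 5: cheapest edge leaving the tree is 0 6 (13); add 6.
Step 6: cheapest edge leaving the tree is 6 8 (5); add 8.
Step 7: cheapest edge leaving the tree is 4 8 (17); add 4.
Step 8: cheapest edge leaving the tree is 1 5 (19); add 5.
The 7th edge added is 4 8.

4-8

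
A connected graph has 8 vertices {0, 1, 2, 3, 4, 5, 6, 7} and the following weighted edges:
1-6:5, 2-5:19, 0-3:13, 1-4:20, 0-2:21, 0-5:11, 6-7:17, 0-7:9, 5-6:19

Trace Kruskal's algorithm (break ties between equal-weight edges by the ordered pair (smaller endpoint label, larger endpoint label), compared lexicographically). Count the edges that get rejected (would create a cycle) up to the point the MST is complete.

1

Sort edges by weight, then run Kruskal:
1-6 (5): add — endpoints in different components.
0-7 (9): add — endpoints in different components.
0-5 (11): add — endpoints in different components.
0-3 (13): add — endpoints in different components.
6-7 (17): add — endpoints in different components.
2-5 (19): add — endpoints in different components.
5-6 (19): skip — 5 and 6 already connected.
1-4 (20): add — endpoints in different components.
Edges rejected before the tree was complete: 1.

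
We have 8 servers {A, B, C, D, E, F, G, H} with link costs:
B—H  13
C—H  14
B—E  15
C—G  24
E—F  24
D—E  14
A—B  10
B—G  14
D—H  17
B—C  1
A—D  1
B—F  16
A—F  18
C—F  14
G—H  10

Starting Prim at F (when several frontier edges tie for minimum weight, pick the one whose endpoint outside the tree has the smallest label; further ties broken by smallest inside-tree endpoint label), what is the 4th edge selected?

Prim's algorithm from F:
Step 1: cheapest edge leaving the tree is C—F (14); add C.
Step 2: cheapest edge leaving the tree is B—C (1); add B.
Step 3: cheapest edge leaving the tree is A—B (10); add A.
Step 4: cheapest edge leaving the tree is A—D (1); add D.
Step 5: cheapest edge leaving the tree is B—H (13); add H.
Step 6: cheapest edge leaving the tree is G—H (10); add G.
Step 7: cheapest edge leaving the tree is D—E (14); add E.
The 4th edge added is A—D.

A-D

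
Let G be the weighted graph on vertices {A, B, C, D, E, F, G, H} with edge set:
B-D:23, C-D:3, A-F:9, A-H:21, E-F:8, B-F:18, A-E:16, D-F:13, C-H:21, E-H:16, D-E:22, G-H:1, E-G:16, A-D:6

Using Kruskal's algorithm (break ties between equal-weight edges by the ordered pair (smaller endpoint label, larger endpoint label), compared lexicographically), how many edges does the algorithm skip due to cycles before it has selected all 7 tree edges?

Kruskal's algorithm — process edges by increasing weight (ties by edge label):
G-H (1): add — endpoints in different components.
C-D (3): add — endpoints in different components.
A-D (6): add — endpoints in different components.
E-F (8): add — endpoints in different components.
A-F (9): add — endpoints in different components.
D-F (13): skip — D and F already connected.
A-E (16): skip — A and E already connected.
E-G (16): add — endpoints in different components.
E-H (16): skip — E and H already connected.
B-F (18): add — endpoints in different components.
Edges rejected before the tree was complete: 3.

3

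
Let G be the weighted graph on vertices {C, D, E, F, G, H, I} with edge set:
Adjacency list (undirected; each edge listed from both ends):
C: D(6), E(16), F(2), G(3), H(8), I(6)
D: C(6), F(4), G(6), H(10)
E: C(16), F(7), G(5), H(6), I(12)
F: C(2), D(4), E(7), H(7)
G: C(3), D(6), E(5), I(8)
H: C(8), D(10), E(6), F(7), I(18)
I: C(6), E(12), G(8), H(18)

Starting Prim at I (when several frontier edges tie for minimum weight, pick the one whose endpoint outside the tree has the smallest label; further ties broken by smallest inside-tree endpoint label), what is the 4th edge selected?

D-F

Prim's algorithm from I:
Step 1: cheapest edge leaving the tree is C-I (6); add C.
Step 2: cheapest edge leaving the tree is C-F (2); add F.
Step 3: cheapest edge leaving the tree is C-G (3); add G.
Step 4: cheapest edge leaving the tree is D-F (4); add D.
Step 5: cheapest edge leaving the tree is E-G (5); add E.
Step 6: cheapest edge leaving the tree is E-H (6); add H.
The 4th edge added is D-F.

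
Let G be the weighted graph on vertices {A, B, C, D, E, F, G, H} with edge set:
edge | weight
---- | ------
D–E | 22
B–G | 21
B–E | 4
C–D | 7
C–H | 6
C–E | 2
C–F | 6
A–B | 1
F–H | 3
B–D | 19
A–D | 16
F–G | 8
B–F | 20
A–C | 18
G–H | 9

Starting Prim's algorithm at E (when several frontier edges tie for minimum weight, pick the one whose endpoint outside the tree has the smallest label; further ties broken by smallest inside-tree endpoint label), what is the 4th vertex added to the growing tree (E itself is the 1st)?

Prim's algorithm from E:
Step 1: cheapest edge leaving the tree is C–E (2); add C.
Step 2: cheapest edge leaving the tree is B–E (4); add B.
Step 3: cheapest edge leaving the tree is A–B (1); add A.
Step 4: cheapest edge leaving the tree is C–F (6); add F.
Step 5: cheapest edge leaving the tree is F–H (3); add H.
Step 6: cheapest edge leaving the tree is C–D (7); add D.
Step 7: cheapest edge leaving the tree is F–G (8); add G.
Vertex order: E, C, B, A, F, H, D, G. The 4th vertex is A.

A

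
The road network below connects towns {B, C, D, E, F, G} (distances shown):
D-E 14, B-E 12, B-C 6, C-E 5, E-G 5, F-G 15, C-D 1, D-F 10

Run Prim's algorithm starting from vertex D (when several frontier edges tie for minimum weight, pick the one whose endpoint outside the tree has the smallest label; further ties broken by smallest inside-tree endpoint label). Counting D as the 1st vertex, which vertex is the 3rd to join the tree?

E

Grow the tree from D using Prim:
Step 1: cheapest edge leaving the tree is C-D (1); add C.
Step 2: cheapest edge leaving the tree is C-E (5); add E.
Step 3: cheapest edge leaving the tree is E-G (5); add G.
Step 4: cheapest edge leaving the tree is B-C (6); add B.
Step 5: cheapest edge leaving the tree is D-F (10); add F.
Vertex order: D, C, E, G, B, F. The 3rd vertex is E.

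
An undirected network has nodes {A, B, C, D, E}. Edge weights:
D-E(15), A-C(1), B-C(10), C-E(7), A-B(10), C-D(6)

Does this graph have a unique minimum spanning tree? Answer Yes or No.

No

Sort edges by weight, then run Kruskal:
A-C (1): add. Components now {A,C} {B} {D} {E}
C-D (6): add. Components now {A,C,D} {B} {E}
C-E (7): add. Components now {A,C,D,E} {B}
A-B (10): add. Components now {A,B,C,D,E}
Non-tree edge B-C has weight 10, equal to the heaviest edge on its tree cycle — swapping gives another MST of the same weight. Not unique.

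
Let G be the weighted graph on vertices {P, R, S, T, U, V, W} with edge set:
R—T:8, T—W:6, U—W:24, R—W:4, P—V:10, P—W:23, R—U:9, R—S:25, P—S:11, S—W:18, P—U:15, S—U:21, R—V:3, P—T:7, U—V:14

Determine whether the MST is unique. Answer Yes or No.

Yes

Kruskal: consider edges lightest-first.
R—V (3): add — endpoints in different components.
R—W (4): add — endpoints in different components.
T—W (6): add — endpoints in different components.
P—T (7): add — endpoints in different components.
R—T (8): skip — R and T already connected.
R—U (9): add — endpoints in different components.
P—V (10): skip — V and P already connected.
P—S (11): add — endpoints in different components.
Every non-tree edge has weight strictly greater than the heaviest edge on the tree path between its endpoints, so the MST is unique.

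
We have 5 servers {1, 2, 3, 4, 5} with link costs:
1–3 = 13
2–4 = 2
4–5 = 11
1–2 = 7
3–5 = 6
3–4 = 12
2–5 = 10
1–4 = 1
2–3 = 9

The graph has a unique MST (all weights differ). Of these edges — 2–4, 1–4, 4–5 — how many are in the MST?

2

Sort edges by weight, then run Kruskal:
1–4 (1): add. Components now {1,4} {2} {3} {5}
2–4 (2): add. Components now {1,2,4} {3} {5}
3–5 (6): add. Components now {1,2,4} {3,5}
1–2 (7): skip — 1 and 2 already connected.
2–3 (9): add. Components now {1,2,3,4,5}
MST edge set: {1–4, 2–4, 3–5, 2–3}.
Of the listed edges, {2–4, 1–4} are in the MST → 2.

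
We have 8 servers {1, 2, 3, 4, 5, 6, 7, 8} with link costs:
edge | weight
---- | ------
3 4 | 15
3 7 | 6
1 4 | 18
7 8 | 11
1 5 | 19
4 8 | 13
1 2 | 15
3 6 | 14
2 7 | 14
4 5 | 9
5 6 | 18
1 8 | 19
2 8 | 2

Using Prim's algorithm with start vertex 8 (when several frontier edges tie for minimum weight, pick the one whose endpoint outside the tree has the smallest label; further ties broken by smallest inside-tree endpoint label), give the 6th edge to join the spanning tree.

3-6

Prim's algorithm from 8:
Step 1: frontier [2 8 2, 7 8 11, 4 8 13, 1 8 19] → take 2 8 (2); add 2.
Step 2: frontier [2 7 14, 1 2 15, 7 8 11, 4 8 13, 1 8 19] → take 7 8 (11); add 7.
Step 3: frontier [1 2 15, 3 7 6, 4 8 13, 1 8 19] → take 3 7 (6); add 3.
Step 4: frontier [1 2 15, 3 6 14, 3 4 15, 4 8 13, 1 8 19] → take 4 8 (13); add 4.
Step 5: frontier [1 2 15, 3 6 14, 4 5 9, 1 4 18, 1 8 19] → take 4 5 (9); add 5.
Step 6: frontier [1 2 15, 3 6 14, 1 4 18, 5 6 18, 1 5 19, 1 8 19] → take 3 6 (14); add 6.
Step 7: frontier [1 2 15, 1 4 18, 1 5 19, 1 8 19] → take 1 2 (15); add 1.
The 6th edge added is 3 6.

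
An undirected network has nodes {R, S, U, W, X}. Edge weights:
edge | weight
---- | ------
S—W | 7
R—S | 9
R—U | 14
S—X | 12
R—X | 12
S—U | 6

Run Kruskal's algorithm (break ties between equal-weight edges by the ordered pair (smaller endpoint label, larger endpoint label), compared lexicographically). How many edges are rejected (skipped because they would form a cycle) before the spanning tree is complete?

Kruskal: consider edges lightest-first.
S—U (6): add. Components now {X} {W} {S,U} {R}
S—W (7): add. Components now {X} {S,U,W} {R}
R—S (9): add. Components now {X} {R,S,U,W}
R—X (12): add. Components now {R,S,U,W,X}
Edges rejected before the tree was complete: 0.

0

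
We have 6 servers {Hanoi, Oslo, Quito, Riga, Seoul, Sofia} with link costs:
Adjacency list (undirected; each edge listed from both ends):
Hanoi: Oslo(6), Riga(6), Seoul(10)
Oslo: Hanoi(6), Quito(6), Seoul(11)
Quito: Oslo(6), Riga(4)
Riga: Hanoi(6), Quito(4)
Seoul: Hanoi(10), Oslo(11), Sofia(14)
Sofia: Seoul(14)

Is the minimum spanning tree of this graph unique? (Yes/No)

Sort edges by weight, then run Kruskal:
Quito-Riga (4): add — endpoints in different components.
Hanoi-Oslo (6): add — endpoints in different components.
Hanoi-Riga (6): add — endpoints in different components.
Oslo-Quito (6): skip — Oslo and Quito already connected.
Hanoi-Seoul (10): add — endpoints in different components.
Oslo-Seoul (11): skip — Oslo and Seoul already connected.
Seoul-Sofia (14): add — endpoints in different components.
Non-tree edge Oslo-Quito has weight 6, equal to the heaviest edge on its tree cycle — swapping gives another MST of the same weight. Not unique.

No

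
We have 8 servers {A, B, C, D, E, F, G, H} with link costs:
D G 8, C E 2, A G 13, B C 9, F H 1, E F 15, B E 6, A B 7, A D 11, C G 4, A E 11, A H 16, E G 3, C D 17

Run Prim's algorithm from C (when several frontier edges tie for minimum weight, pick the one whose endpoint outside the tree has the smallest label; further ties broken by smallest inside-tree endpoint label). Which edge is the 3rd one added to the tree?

Prim's algorithm from C:
Step 1: frontier [C E 2, C G 4, B C 9, C D 17] → take C E (2); add E.
Step 2: frontier [C G 4, B C 9, C D 17, E G 3, B E 6, A E 11, E F 15] → take E G (3); add G.
Step 3: frontier [B C 9, C D 17, B E 6, A E 11, E F 15, D G 8, A G 13] → take B E (6); add B.
Step 4: frontier [A B 7, C D 17, A E 11, E F 15, D G 8, A G 13] → take A B (7); add A.
Step 5: frontier [A D 11, A H 16, C D 17, E F 15, D G 8] → take D G (8); add D.
Step 6: frontier [A H 16, E F 15] → take E F (15); add F.
Step 7: frontier [A H 16, F H 1] → take F H (1); add H.
The 3rd edge added is B E.

B-E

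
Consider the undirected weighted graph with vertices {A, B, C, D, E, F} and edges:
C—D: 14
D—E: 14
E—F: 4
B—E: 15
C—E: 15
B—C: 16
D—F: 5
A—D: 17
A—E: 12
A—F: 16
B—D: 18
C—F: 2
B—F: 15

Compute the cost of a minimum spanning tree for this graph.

38

Prim's algorithm from D:
Step 1: frontier [D—F 5, C—D 14, D—E 14, A—D 17, B—D 18] → take D—F (5); add F.
Step 2: frontier [C—D 14, D—E 14, A—D 17, B—D 18, C—F 2, E—F 4, B—F 15, A—F 16] → take C—F (2); add C.
Step 3: frontier [C—E 15, B—C 16, D—E 14, A—D 17, B—D 18, E—F 4, B—F 15, A—F 16] → take E—F (4); add E.
Step 4: frontier [B—C 16, A—D 17, B—D 18, A—E 12, B—E 15, B—F 15, A—F 16] → take A—E (12); add A.
Step 5: frontier [B—C 16, B—D 18, B—E 15, B—F 15] → take B—E (15); add B.
MST edges: D—F, C—F, E—F, A—E, B—E; total weight 5+2+4+12+15 = 38.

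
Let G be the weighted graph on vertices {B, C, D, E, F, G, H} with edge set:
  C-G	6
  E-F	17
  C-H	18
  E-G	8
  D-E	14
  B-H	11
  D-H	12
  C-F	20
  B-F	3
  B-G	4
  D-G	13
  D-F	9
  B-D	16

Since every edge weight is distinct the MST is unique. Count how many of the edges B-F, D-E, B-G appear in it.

2

Kruskal: consider edges lightest-first.
B-F (3): add — endpoints in different components.
B-G (4): add — endpoints in different components.
C-G (6): add — endpoints in different components.
E-G (8): add — endpoints in different components.
D-F (9): add — endpoints in different components.
B-H (11): add — endpoints in different components.
MST edge set: {B-F, B-G, C-G, E-G, D-F, B-H}.
Of the listed edges, {B-F, B-G} are in the MST → 2.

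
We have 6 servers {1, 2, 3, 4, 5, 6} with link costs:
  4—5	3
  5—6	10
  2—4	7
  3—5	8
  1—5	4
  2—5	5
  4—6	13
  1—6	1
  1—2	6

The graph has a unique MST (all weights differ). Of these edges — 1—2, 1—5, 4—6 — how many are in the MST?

Kruskal: consider edges lightest-first.
1—6 (1): add. Components now {1,6} {2} {3} {4} {5}
4—5 (3): add. Components now {1,6} {2} {3} {4,5}
1—5 (4): add. Components now {1,4,5,6} {2} {3}
2—5 (5): add. Components now {1,2,4,5,6} {3}
1—2 (6): skip — 1 and 2 already connected.
2—4 (7): skip — 2 and 4 already connected.
3—5 (8): add. Components now {1,2,3,4,5,6}
MST edge set: {1—6, 4—5, 1—5, 2—5, 3—5}.
Of the listed edges, {1—5} are in the MST → 1.

1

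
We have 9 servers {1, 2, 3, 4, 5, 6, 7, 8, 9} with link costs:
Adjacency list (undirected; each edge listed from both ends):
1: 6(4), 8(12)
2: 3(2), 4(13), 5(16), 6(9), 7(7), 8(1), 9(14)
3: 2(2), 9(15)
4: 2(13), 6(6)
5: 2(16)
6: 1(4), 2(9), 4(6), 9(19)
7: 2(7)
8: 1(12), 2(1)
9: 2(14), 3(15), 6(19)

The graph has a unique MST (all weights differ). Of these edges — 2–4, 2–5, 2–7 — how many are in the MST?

2

Kruskal: consider edges lightest-first.
2–8 (1): add — endpoints in different components.
2–3 (2): add — endpoints in different components.
1–6 (4): add — endpoints in different components.
4–6 (6): add — endpoints in different components.
2–7 (7): add — endpoints in different components.
2–6 (9): add — endpoints in different components.
1–8 (12): skip — 1 and 8 already connected.
2–4 (13): skip — 2 and 4 already connected.
2–9 (14): add — endpoints in different components.
3–9 (15): skip — 3 and 9 already connected.
2–5 (16): add — endpoints in different components.
MST edge set: {2–8, 2–3, 1–6, 4–6, 2–7, 2–6, 2–9, 2–5}.
Of the listed edges, {2–5, 2–7} are in the MST → 2.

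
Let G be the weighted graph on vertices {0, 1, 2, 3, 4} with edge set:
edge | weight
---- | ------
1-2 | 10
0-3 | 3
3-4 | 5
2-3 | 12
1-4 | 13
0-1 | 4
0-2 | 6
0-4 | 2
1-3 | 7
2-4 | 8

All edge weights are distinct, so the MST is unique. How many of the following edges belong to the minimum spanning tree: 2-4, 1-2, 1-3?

Kruskal: consider edges lightest-first.
0-4 (2): add — endpoints in different components.
0-3 (3): add — endpoints in different components.
0-1 (4): add — endpoints in different components.
3-4 (5): skip — 3 and 4 already connected.
0-2 (6): add — endpoints in different components.
MST edge set: {0-4, 0-3, 0-1, 0-2}.
Of the listed edges, {} are in the MST → 0.

0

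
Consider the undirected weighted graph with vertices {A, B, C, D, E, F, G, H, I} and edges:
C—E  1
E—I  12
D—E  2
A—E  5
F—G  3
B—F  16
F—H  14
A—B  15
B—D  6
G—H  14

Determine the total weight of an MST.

Kruskal: consider edges lightest-first.
C—E (1): add — endpoints in different components.
D—E (2): add — endpoints in different components.
F—G (3): add — endpoints in different components.
A—E (5): add — endpoints in different components.
B—D (6): add — endpoints in different components.
E—I (12): add — endpoints in different components.
F—H (14): add — endpoints in different components.
G—H (14): skip — G and H already connected.
A—B (15): skip — A and B already connected.
B—F (16): add — endpoints in different components.
MST edges: C—E, D—E, F—G, A—E, B—D, E—I, F—H, B—F; total weight 1+2+3+5+6+12+14+16 = 59.

59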